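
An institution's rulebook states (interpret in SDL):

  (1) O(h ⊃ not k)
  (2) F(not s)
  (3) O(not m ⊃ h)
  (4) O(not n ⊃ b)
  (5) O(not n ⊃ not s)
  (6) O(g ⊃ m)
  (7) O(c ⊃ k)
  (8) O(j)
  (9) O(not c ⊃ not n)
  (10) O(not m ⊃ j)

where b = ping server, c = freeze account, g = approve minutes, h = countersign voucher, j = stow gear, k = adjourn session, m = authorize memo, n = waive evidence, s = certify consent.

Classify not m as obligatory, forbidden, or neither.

Premise 2 is F(not s), i.e. O(s).
The contrapositive of premise 5 (O(not n ⊃ not s)) is O(s ⊃ n), and O(s) is already established, so O(n).
Premise 9, O(not c ⊃ not n), contraposes to O(n ⊃ c); with O(n) we get O(c).
From O(c) and premise 7, O(c ⊃ k), we obtain O(k).
Premise 1 is O(h ⊃ not k); contrapositively O(k ⊃ not h). Since O(k) holds, K gives O(not h).
The contrapositive of premise 3 (O(not m ⊃ h)) is O(not h ⊃ m), and O(not h) is already established, so O(m).
Premises 4, 6, 8, 10 do not contribute to this derivation.
Thus O(m), which is F(not m): not m is forbidden.

Forbidden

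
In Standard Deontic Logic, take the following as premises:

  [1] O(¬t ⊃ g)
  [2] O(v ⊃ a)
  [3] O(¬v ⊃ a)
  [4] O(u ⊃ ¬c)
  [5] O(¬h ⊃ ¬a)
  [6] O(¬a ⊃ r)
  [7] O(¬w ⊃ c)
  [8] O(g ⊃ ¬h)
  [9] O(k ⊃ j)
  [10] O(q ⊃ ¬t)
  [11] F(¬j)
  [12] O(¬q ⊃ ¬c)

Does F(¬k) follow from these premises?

Premise 9 is O(k ⊃ j); even if O(j) held, inferring O(k) would be affirming the consequent — invalid.
No other premise forces O(k). An ideal world satisfying every premise can still have ¬k true, so F(¬k) is not derivable.

No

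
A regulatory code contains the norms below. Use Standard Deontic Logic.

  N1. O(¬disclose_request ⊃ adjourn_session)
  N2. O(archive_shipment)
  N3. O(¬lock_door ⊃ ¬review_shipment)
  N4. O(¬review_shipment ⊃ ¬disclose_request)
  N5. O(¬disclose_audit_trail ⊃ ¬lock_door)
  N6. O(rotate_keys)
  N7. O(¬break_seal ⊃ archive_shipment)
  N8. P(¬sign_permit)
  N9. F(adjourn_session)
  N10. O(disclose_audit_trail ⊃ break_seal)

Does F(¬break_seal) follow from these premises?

Yes

Premise 9 is F(adjourn_session), i.e. O(¬adjourn_session).
Premise 1 is O(¬disclose_request ⊃ adjourn_session); contrapositively O(¬adjourn_session ⊃ disclose_request). Since O(¬adjourn_session) holds, K gives O(disclose_request).
Premise 4 is O(¬review_shipment ⊃ ¬disclose_request); contrapositively O(disclose_request ⊃ review_shipment). Since O(disclose_request) holds, K gives O(review_shipment).
Premise 3, O(¬lock_door ⊃ ¬review_shipment), contraposes to O(review_shipment ⊃ lock_door); with O(review_shipment) we get O(lock_door).
Premise 5, O(¬disclose_audit_trail ⊃ ¬lock_door), contraposes to O(lock_door ⊃ disclose_audit_trail); with O(lock_door) we get O(disclose_audit_trail).
From O(disclose_audit_trail) and premise 10, O(disclose_audit_trail ⊃ break_seal), we obtain O(break_seal).
Premises 2, 6, 7, 8 do not contribute to this derivation.
So O(break_seal) holds, i.e. F(¬break_seal). The claim follows.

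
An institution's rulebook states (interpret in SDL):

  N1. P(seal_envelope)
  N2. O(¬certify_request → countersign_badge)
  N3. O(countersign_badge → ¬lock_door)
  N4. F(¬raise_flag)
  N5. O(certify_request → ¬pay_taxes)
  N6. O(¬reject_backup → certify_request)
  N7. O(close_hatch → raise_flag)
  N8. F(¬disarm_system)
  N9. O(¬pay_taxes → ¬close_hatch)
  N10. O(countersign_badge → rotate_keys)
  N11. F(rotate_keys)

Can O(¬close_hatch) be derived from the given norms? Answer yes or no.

Premise 11 is F(rotate_keys), i.e. O(¬rotate_keys).
The contrapositive of premise 10 (O(countersign_badge → rotate_keys)) is O(¬rotate_keys → ¬countersign_badge), and O(¬rotate_keys) is already established, so O(¬countersign_badge).
The contrapositive of premise 2 (O(¬certify_request → countersign_badge)) is O(¬countersign_badge → certify_request), and O(¬countersign_badge) is already established, so O(certify_request).
Applying K to premise 5 (O(certify_request → ¬pay_taxes)) and O(certify_request) yields O(¬pay_taxes).
Applying K to premise 9 (O(¬pay_taxes → ¬close_hatch)) and O(¬pay_taxes) yields O(¬close_hatch).
Premises 1, 3, 4, 6, 7, 8 do not contribute to this derivation.
So O(¬close_hatch) follows.

Yes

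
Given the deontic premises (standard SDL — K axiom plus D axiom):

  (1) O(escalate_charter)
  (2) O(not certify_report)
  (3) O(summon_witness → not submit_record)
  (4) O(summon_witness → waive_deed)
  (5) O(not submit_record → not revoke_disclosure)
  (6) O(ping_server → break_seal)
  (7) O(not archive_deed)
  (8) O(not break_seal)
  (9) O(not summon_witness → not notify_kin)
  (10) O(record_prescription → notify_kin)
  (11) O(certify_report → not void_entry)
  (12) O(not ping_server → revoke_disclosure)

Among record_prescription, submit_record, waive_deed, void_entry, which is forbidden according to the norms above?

From premise 8 we have O(not break_seal).
The contrapositive of premise 6 (O(ping_server → break_seal)) is O(not break_seal → not ping_server), and O(not break_seal) is already established, so O(not ping_server).
From O(not ping_server) and premise 12, O(not ping_server → revoke_disclosure), we obtain O(revoke_disclosure).
Premise 5 is O(not submit_record → not revoke_disclosure); contrapositively O(revoke_disclosure → submit_record). Since O(revoke_disclosure) holds, K gives O(submit_record).
Premise 3 is O(summon_witness → not submit_record); contrapositively O(submit_record → not summon_witness). Since O(submit_record) holds, K gives O(not summon_witness).
Premise 9 is O(not summon_witness → not notify_kin); since O(not summon_witness), deontic closure gives O(not notify_kin).
The contrapositive of premise 10 (O(record_prescription → notify_kin)) is O(not notify_kin → not record_prescription), and O(not notify_kin) is already established, so O(not record_prescription).
So O(not record_prescription) holds, i.e. record_prescription is forbidden. None of the other listed options is forbidden under the premises.

record_prescription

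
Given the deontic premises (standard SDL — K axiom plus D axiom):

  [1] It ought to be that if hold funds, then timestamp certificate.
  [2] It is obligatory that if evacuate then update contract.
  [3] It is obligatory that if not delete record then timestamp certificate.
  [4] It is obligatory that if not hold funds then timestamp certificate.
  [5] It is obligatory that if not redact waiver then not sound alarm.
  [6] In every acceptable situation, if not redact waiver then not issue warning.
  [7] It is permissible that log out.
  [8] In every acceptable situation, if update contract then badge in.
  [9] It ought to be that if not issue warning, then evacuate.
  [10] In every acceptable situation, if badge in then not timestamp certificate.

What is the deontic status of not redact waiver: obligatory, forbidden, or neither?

Forbidden

Premises 4 and 1 cover both cases: O(¬hold_funds → timestamp_certificate) and O(hold_funds → timestamp_certificate). Since ¬hold_funds ∨ hold_funds is a tautology, O(timestamp_certificate) follows.
The contrapositive of premise 10 (O(badge_in → ¬timestamp_certificate)) is O(timestamp_certificate → ¬badge_in), and O(timestamp_certificate) is already established, so O(¬badge_in).
Premise 8, O(update_contract → badge_in), contraposes to O(¬badge_in → ¬update_contract); with O(¬badge_in) we get O(¬update_contract).
The contrapositive of premise 2 (O(evacuate → update_contract)) is O(¬update_contract → ¬evacuate), and O(¬update_contract) is already established, so O(¬evacuate).
Premise 9 is O(¬issue_warning → evacuate); contrapositively O(¬evacuate → issue_warning). Since O(¬evacuate) holds, K gives O(issue_warning).
Premise 6 is O(¬redact_waiver → ¬issue_warning); contrapositively O(issue_warning → redact_waiver). Since O(issue_warning) holds, K gives O(redact_waiver).
Premises 3, 5, 7 do not contribute to this derivation.
Thus O(redact_waiver), which is F(¬redact_waiver): ¬redact_waiver is forbidden.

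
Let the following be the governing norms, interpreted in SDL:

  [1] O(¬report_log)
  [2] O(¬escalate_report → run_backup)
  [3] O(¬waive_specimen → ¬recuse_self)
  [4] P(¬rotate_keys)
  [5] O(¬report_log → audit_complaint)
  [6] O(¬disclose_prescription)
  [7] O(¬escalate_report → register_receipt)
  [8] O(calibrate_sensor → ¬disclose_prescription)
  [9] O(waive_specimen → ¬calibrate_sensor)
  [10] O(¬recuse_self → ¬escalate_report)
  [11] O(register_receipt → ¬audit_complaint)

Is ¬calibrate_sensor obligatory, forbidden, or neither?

Premise 1 gives O(¬report_log).
With premise 5, O(¬report_log → audit_complaint), the K-axiom yields O(audit_complaint).
Premise 11, O(register_receipt → ¬audit_complaint), contraposes to O(audit_complaint → ¬register_receipt); with O(audit_complaint) we get O(¬register_receipt).
Premise 7 is O(¬escalate_report → register_receipt); contrapositively O(¬register_receipt → escalate_report). Since O(¬register_receipt) holds, K gives O(escalate_report).
The contrapositive of premise 10 (O(¬recuse_self → ¬escalate_report)) is O(escalate_report → recuse_self), and O(escalate_report) is already established, so O(recuse_self).
Premise 3, O(¬waive_specimen → ¬recuse_self), contraposes to O(recuse_self → waive_specimen); with O(recuse_self) we get O(waive_specimen).
From O(waive_specimen) and premise 9, O(waive_specimen → ¬calibrate_sensor), we obtain O(¬calibrate_sensor).
Premises 2, 4, 6, 8 do not contribute to this derivation.
Hence ¬calibrate_sensor is obligatory.

Obligatory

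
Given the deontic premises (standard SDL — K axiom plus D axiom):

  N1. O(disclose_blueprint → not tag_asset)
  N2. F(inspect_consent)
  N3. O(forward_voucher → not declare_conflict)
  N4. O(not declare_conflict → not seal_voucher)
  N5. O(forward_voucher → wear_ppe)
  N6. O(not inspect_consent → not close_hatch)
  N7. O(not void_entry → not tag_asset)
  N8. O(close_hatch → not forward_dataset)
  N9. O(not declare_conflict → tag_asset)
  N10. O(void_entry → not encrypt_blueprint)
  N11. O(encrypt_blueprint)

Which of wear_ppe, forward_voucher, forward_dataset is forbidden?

forward_voucher

Premise 11 states O(encrypt_blueprint) outright.
Premise 10 is O(void_entry → not encrypt_blueprint); contrapositively O(encrypt_blueprint → not void_entry). Since O(encrypt_blueprint) holds, K gives O(not void_entry).
With premise 7, O(not void_entry → not tag_asset), the K-axiom yields O(not tag_asset).
Premise 9, O(not declare_conflict → tag_asset), contraposes to O(not tag_asset → declare_conflict); with O(not tag_asset) we get O(declare_conflict).
Premise 3 is O(forward_voucher → not declare_conflict); contrapositively O(declare_conflict → not forward_voucher). Since O(declare_conflict) holds, K gives O(not forward_voucher).
So O(not forward_voucher) holds, i.e. forward_voucher is forbidden. None of the other listed options is forbidden under the premises.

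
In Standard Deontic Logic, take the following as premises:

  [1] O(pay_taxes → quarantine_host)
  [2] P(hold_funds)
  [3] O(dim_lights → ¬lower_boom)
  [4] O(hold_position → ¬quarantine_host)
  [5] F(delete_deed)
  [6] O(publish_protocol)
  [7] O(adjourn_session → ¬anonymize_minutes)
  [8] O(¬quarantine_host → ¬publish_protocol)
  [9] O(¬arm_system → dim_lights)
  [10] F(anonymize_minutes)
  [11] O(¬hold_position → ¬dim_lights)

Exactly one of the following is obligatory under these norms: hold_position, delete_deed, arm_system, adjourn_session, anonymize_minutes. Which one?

arm_system

Premise 6 states O(publish_protocol) outright.
The contrapositive of premise 8 (O(¬quarantine_host → ¬publish_protocol)) is O(publish_protocol → quarantine_host), and O(publish_protocol) is already established, so O(quarantine_host).
Premise 4, O(hold_position → ¬quarantine_host), contraposes to O(quarantine_host → ¬hold_position); with O(quarantine_host) we get O(¬hold_position).
With premise 11, O(¬hold_position → ¬dim_lights), the K-axiom yields O(¬dim_lights).
Premise 9 is O(¬arm_system → dim_lights); contrapositively O(¬dim_lights → arm_system). Since O(¬dim_lights) holds, K gives O(arm_system).
So O(arm_system) holds — arm_system is obligatory. None of the other listed options is made obligatory by any chain of premises.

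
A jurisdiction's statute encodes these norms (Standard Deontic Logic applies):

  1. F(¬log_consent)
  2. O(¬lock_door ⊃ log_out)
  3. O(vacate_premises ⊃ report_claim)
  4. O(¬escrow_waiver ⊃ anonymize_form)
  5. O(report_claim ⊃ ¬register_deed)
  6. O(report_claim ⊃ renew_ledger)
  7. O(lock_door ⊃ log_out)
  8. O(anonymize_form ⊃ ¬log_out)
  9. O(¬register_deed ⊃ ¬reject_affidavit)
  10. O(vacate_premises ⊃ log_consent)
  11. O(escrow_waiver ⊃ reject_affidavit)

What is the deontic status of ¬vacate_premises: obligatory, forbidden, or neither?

Premises 7 and 2 are O(lock_door ⊃ log_out) and O(¬lock_door ⊃ log_out); every ideal world satisfies lock_door or ¬lock_door, so in either case log_out holds — hence O(log_out).
The contrapositive of premise 8 (O(anonymize_form ⊃ ¬log_out)) is O(log_out ⊃ ¬anonymize_form), and O(log_out) is already established, so O(¬anonymize_form).
Premise 4 is O(¬escrow_waiver ⊃ anonymize_form); contrapositively O(¬anonymize_form ⊃ escrow_waiver). Since O(¬anonymize_form) holds, K gives O(escrow_waiver).
Premise 11 is O(escrow_waiver ⊃ reject_affidavit); since O(escrow_waiver), deontic closure gives O(reject_affidavit).
Premise 9 is O(¬register_deed ⊃ ¬reject_affidavit); contrapositively O(reject_affidavit ⊃ register_deed). Since O(reject_affidavit) holds, K gives O(register_deed).
Premise 5, O(report_claim ⊃ ¬register_deed), contraposes to O(register_deed ⊃ ¬report_claim); with O(register_deed) we get O(¬report_claim).
Premise 3 is O(vacate_premises ⊃ report_claim); contrapositively O(¬report_claim ⊃ ¬vacate_premises). Since O(¬report_claim) holds, K gives O(¬vacate_premises).
Premises 1, 6, 10 do not contribute to this derivation.
Hence ¬vacate_premises is obligatory.

Obligatory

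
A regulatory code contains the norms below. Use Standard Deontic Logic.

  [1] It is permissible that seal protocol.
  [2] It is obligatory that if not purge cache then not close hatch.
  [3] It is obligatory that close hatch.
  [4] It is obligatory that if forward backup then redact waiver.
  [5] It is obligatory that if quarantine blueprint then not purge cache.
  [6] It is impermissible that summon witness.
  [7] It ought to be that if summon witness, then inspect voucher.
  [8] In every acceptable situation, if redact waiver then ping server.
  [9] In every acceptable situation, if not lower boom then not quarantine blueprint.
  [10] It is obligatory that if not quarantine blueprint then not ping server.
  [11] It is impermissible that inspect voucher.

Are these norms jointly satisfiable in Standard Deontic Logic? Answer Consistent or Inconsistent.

Premise 7 is O(summon_witness → inspect_voucher), but O(summon_witness) is not derivable from the premises, so it does not yield O(inspect_voucher).
So O(inspect_voucher) is not derivable, and the apparent clash with O(¬inspect_voucher) does not arise.
A world satisfying every obligation exists (e.g. close_hatch=true, forward_backup=false, inspect_voucher=false, lower_boom=false, ping_server=false, purge_cache=true, quarantine_blueprint=false, redact_waiver=false, seal_protocol=false, summon_witness=false); no atom is both obligatory and forbidden, so the set is consistent.

Consistent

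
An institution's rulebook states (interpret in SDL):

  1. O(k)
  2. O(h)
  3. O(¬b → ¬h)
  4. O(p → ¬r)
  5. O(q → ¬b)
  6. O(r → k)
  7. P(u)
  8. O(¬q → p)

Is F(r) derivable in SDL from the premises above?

Yes

From premise 2 we have O(h).
Premise 3, O(¬b → ¬h), contraposes to O(h → b); with O(h) we get O(b).
Premise 5 is O(q → ¬b); contrapositively O(b → ¬q). Since O(b) holds, K gives O(¬q).
Applying K to premise 8 (O(¬q → p)) and O(¬q) yields O(p).
Premise 4 is O(p → ¬r); since O(p), deontic closure gives O(¬r).
Premises 1, 6, 7 do not contribute to this derivation.
So O(¬r) holds, i.e. F(r). The claim follows.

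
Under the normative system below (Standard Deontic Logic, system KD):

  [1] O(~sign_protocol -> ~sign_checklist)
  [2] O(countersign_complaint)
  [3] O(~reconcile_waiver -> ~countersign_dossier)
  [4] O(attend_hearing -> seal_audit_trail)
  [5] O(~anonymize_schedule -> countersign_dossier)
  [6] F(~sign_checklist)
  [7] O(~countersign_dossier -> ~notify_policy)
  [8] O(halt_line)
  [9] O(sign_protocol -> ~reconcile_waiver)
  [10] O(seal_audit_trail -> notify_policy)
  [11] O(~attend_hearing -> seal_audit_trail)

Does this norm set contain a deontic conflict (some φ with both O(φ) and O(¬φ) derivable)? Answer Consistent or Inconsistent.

Inconsistent

Premises 11 and 4 cover both cases: O(~attend_hearing -> seal_audit_trail) and O(attend_hearing -> seal_audit_trail). Since ~attend_hearing ∨ attend_hearing is a tautology, O(seal_audit_trail) follows.
Premise 10 is O(seal_audit_trail -> notify_policy); since O(seal_audit_trail), deontic closure gives O(notify_policy).
Premise 7 is O(~countersign_dossier -> ~notify_policy); contrapositively O(notify_policy -> countersign_dossier). Since O(notify_policy) holds, K gives O(countersign_dossier).
Premise 3 is O(~reconcile_waiver -> ~countersign_dossier); contrapositively O(countersign_dossier -> reconcile_waiver). Since O(countersign_dossier) holds, K gives O(reconcile_waiver).
Premise 9 is O(sign_protocol -> ~reconcile_waiver); contrapositively O(reconcile_waiver -> ~sign_protocol). Since O(reconcile_waiver) holds, K gives O(~sign_protocol).
With premise 1, O(~sign_protocol -> ~sign_checklist), the K-axiom yields O(~sign_checklist).
However, F(~sign_checklist) at premise 6 amounts to O(sign_checklist).
We now have both O(~sign_checklist) and O(sign_checklist) — sign_checklist is simultaneously obligatory and forbidden, violating the D-axiom.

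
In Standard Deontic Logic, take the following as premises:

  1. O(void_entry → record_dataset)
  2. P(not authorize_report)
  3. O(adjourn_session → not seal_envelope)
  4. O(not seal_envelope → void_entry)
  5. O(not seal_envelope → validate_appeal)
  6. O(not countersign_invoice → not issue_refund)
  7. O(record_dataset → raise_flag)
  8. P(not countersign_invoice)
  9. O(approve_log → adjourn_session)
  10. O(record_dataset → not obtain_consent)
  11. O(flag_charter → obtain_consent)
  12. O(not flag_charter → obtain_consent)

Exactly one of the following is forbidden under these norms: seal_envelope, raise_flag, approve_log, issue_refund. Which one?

Premises 12 and 11 cover both cases: O(not flag_charter → obtain_consent) and O(flag_charter → obtain_consent). Since not flag_charter ∨ flag_charter is a tautology, O(obtain_consent) follows.
Premise 10, O(record_dataset → not obtain_consent), contraposes to O(obtain_consent → not record_dataset); with O(obtain_consent) we get O(not record_dataset).
The contrapositive of premise 1 (O(void_entry → record_dataset)) is O(not record_dataset → not void_entry), and O(not record_dataset) is already established, so O(not void_entry).
Premise 4 is O(not seal_envelope → void_entry); contrapositively O(not void_entry → seal_envelope). Since O(not void_entry) holds, K gives O(seal_envelope).
Premise 3 is O(adjourn_session → not seal_envelope); contrapositively O(seal_envelope → not adjourn_session). Since O(seal_envelope) holds, K gives O(not adjourn_session).
Premise 9 is O(approve_log → adjourn_session); contrapositively O(not adjourn_session → not approve_log). Since O(not adjourn_session) holds, K gives O(not approve_log).
So O(not approve_log) holds, i.e. approve_log is forbidden. None of the other listed options is forbidden under the premises.

approve_log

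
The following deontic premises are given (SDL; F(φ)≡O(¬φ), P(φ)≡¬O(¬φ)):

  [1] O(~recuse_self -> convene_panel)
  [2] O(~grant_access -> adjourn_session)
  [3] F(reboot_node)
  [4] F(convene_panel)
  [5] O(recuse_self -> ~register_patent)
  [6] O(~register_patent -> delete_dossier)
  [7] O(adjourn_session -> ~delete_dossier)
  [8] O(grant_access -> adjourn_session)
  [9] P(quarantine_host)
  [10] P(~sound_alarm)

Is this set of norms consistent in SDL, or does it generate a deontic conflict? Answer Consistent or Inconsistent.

Inconsistent

Premises 8 and 2 cover both cases: O(grant_access -> adjourn_session) and O(~grant_access -> adjourn_session). Since grant_access ∨ ~grant_access is a tautology, O(adjourn_session) follows.
Premise 7 is O(adjourn_session -> ~delete_dossier); since O(adjourn_session), deontic closure gives O(~delete_dossier).
Premise 6, O(~register_patent -> delete_dossier), contraposes to O(~delete_dossier -> register_patent); with O(~delete_dossier) we get O(register_patent).
Premise 5, O(recuse_self -> ~register_patent), contraposes to O(register_patent -> ~recuse_self); with O(register_patent) we get O(~recuse_self).
With premise 1, O(~recuse_self -> convene_panel), the K-axiom yields O(convene_panel).
But premise 4, F(convene_panel), means O(~convene_panel).
We now have both O(convene_panel) and O(~convene_panel) — convene_panel is simultaneously obligatory and forbidden, violating the D-axiom.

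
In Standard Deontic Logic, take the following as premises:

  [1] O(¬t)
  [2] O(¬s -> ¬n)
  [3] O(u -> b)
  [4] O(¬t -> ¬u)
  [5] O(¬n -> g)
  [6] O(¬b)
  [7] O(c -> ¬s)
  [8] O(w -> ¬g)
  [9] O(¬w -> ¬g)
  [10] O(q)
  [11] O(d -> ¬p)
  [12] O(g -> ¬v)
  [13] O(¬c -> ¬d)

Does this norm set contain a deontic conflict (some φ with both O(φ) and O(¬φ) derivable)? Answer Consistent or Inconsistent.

Premise 3 is O(u -> b), but O(u) is not derivable from the premises, so it does not yield O(b).
So O(b) is not derivable, and the apparent clash with O(¬b) does not arise.
A world satisfying every obligation exists (e.g. b=false, c=false, d=false, g=false, n=true, p=false, q=true, s=true, t=false, u=false, v=false, w=false); no atom is both obligatory and forbidden, so the set is consistent.

Consistent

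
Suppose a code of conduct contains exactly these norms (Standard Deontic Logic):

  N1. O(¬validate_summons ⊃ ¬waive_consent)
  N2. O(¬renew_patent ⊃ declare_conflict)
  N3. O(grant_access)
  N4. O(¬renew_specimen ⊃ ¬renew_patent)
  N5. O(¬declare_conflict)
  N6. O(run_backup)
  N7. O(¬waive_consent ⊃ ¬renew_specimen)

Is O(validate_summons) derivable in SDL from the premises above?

Yes

Premise 5 gives O(¬declare_conflict).
The contrapositive of premise 2 (O(¬renew_patent ⊃ declare_conflict)) is O(¬declare_conflict ⊃ renew_patent), and O(¬declare_conflict) is already established, so O(renew_patent).
Premise 4 is O(¬renew_specimen ⊃ ¬renew_patent); contrapositively O(renew_patent ⊃ renew_specimen). Since O(renew_patent) holds, K gives O(renew_specimen).
Premise 7 is O(¬waive_consent ⊃ ¬renew_specimen); contrapositively O(renew_specimen ⊃ waive_consent). Since O(renew_specimen) holds, K gives O(waive_consent).
Premise 1 is O(¬validate_summons ⊃ ¬waive_consent); contrapositively O(waive_consent ⊃ validate_summons). Since O(waive_consent) holds, K gives O(validate_summons).
Premises 3, 6 do not contribute to this derivation.
So O(validate_summons) follows.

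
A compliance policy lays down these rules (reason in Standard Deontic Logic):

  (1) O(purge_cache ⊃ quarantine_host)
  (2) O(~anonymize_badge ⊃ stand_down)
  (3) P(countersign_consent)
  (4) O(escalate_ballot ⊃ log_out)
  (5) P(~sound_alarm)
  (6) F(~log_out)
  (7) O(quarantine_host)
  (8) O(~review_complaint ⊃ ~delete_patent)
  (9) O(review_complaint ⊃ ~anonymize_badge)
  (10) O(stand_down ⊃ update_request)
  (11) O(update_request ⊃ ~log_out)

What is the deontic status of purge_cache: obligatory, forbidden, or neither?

Neither

Premise 1 is O(purge_cache ⊃ quarantine_host); even if O(quarantine_host) held, inferring O(purge_cache) would be affirming the consequent — invalid.
No premise or chain of K-axiom applications forces O(purge_cache), and none forces O(~purge_cache). So purge_cache is neither obligatory nor forbidden under these norms.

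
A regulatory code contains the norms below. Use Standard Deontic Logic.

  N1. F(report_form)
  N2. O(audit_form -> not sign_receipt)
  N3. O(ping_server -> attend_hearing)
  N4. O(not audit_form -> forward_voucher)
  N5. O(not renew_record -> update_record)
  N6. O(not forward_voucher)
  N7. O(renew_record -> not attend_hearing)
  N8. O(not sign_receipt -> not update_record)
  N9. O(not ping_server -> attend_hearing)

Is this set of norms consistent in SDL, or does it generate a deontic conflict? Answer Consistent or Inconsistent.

Inconsistent

Premises 3 and 9 cover both cases: O(ping_server -> attend_hearing) and O(not ping_server -> attend_hearing). Since ping_server ∨ not ping_server is a tautology, O(attend_hearing) follows.
Premise 7, O(renew_record -> not attend_hearing), contraposes to O(attend_hearing -> not renew_record); with O(attend_hearing) we get O(not renew_record).
With premise 5, O(not renew_record -> update_record), the K-axiom yields O(update_record).
The contrapositive of premise 8 (O(not sign_receipt -> not update_record)) is O(update_record -> sign_receipt), and O(update_record) is already established, so O(sign_receipt).
The contrapositive of premise 2 (O(audit_form -> not sign_receipt)) is O(sign_receipt -> not audit_form), and O(sign_receipt) is already established, so O(not audit_form).
With premise 4, O(not audit_form -> forward_voucher), the K-axiom yields O(forward_voucher).
However, premise 6 gives O(not forward_voucher).
We now have both O(forward_voucher) and O(not forward_voucher) — forward_voucher is simultaneously obligatory and forbidden, violating the D-axiom.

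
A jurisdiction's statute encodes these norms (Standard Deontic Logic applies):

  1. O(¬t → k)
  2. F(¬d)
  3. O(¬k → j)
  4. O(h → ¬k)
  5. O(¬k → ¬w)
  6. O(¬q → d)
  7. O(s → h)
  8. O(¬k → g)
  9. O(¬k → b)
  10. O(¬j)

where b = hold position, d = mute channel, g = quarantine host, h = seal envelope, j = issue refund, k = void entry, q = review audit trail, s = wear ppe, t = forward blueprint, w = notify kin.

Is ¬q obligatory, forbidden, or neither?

Premise 6 is O(¬q → d); even if O(d) held, inferring O(¬q) would be affirming the consequent — invalid.
No premise or chain of K-axiom applications forces O(¬q), and none forces O(q). So ¬q is neither obligatory nor forbidden under these norms.

Neither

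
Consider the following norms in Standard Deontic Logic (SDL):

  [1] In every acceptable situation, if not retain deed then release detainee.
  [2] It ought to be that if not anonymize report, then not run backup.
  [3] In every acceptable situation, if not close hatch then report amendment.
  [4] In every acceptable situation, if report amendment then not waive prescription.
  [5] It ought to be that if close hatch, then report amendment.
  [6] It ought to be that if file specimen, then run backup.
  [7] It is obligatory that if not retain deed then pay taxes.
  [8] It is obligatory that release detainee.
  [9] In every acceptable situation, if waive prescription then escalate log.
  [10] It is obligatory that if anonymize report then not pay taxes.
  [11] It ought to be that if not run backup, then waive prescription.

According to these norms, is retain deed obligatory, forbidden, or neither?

Obligatory

Premises 5 and 3 are O(close_hatch → report_amendment) and O(¬close_hatch → report_amendment); every ideal world satisfies close_hatch or ¬close_hatch, so in either case report_amendment holds — hence O(report_amendment).
From O(report_amendment) and premise 4, O(report_amendment → ¬waive_prescription), we obtain O(¬waive_prescription).
The contrapositive of premise 11 (O(¬run_backup → waive_prescription)) is O(¬waive_prescription → run_backup), and O(¬waive_prescription) is already established, so O(run_backup).
The contrapositive of premise 2 (O(¬anonymize_report → ¬run_backup)) is O(run_backup → anonymize_report), and O(run_backup) is already established, so O(anonymize_report).
Applying K to premise 10 (O(anonymize_report → ¬pay_taxes)) and O(anonymize_report) yields O(¬pay_taxes).
Premise 7 is O(¬retain_deed → pay_taxes); contrapositively O(¬pay_taxes → retain_deed). Since O(¬pay_taxes) holds, K gives O(retain_deed).
Premises 1, 6, 8, 9 do not contribute to this derivation.
Hence retain_deed is obligatory.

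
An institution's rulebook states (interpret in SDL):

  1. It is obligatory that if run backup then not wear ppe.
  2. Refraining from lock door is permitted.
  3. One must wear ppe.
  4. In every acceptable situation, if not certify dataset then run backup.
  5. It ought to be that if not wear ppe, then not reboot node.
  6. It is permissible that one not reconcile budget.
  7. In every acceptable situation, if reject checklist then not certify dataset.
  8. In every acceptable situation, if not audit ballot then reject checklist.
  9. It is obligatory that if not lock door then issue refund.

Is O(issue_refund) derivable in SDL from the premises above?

No

Premise 9 is O(¬lock_door → issue_refund), but O(¬lock_door) is not derivable from the premises (the permission P(¬lock_door) asserts only ¬O(lock_door), not O(¬lock_door)), so it does not yield O(issue_refund).
No other premise forces O(issue_refund). An ideal world satisfying every premise can still have issue_refund false, so O(issue_refund) is not derivable.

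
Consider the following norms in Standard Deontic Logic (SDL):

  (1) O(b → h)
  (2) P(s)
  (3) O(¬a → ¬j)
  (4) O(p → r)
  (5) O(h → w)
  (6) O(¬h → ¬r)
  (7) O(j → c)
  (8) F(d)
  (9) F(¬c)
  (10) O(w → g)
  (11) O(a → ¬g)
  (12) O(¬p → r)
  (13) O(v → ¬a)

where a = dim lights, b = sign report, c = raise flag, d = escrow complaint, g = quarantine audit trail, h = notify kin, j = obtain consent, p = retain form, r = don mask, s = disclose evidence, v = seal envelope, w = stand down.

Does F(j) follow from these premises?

Premises 4 and 12 are O(p → r) and O(¬p → r); every ideal world satisfies p or ¬p, so in either case r holds — hence O(r).
Premise 6 is O(¬h → ¬r); contrapositively O(r → h). Since O(r) holds, K gives O(h).
From O(h) and premise 5, O(h → w), we obtain O(w).
From O(w) and premise 10, O(w → g), we obtain O(g).
Premise 11 is O(a → ¬g); contrapositively O(g → ¬a). Since O(g) holds, K gives O(¬a).
Premise 3 is O(¬a → ¬j); since O(¬a), deontic closure gives O(¬j).
Premises 1, 2, 7, 8, 9, 13 do not contribute to this derivation.
So O(¬j) holds, i.e. F(j). The claim follows.

Yes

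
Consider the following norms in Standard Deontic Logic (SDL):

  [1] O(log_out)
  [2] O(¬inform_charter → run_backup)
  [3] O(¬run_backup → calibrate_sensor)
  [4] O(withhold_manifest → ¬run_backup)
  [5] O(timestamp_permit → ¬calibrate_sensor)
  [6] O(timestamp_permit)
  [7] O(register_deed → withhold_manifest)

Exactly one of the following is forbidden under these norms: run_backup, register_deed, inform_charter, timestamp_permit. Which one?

Premise 6 gives O(timestamp_permit).
With premise 5, O(timestamp_permit → ¬calibrate_sensor), the K-axiom yields O(¬calibrate_sensor).
Premise 3 is O(¬run_backup → calibrate_sensor); contrapositively O(¬calibrate_sensor → run_backup). Since O(¬calibrate_sensor) holds, K gives O(run_backup).
Premise 4, O(withhold_manifest → ¬run_backup), contraposes to O(run_backup → ¬withhold_manifest); with O(run_backup) we get O(¬withhold_manifest).
The contrapositive of premise 7 (O(register_deed → withhold_manifest)) is O(¬withhold_manifest → ¬register_deed), and O(¬withhold_manifest) is already established, so O(¬register_deed).
So O(¬register_deed) holds, i.e. register_deed is forbidden. None of the other listed options is forbidden under the premises.

register_deed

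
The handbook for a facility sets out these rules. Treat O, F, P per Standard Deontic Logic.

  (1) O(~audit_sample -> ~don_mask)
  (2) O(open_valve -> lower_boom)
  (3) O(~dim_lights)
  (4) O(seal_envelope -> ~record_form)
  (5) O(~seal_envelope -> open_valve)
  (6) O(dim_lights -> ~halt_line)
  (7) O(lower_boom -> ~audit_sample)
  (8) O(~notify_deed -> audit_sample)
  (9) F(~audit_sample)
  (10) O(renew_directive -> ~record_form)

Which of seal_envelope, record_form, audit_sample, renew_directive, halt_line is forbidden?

F(~audit_sample) at premise 9 means O(audit_sample).
Premise 7 is O(lower_boom -> ~audit_sample); contrapositively O(audit_sample -> ~lower_boom). Since O(audit_sample) holds, K gives O(~lower_boom).
Premise 2 is O(open_valve -> lower_boom); contrapositively O(~lower_boom -> ~open_valve). Since O(~lower_boom) holds, K gives O(~open_valve).
Premise 5 is O(~seal_envelope -> open_valve); contrapositively O(~open_valve -> seal_envelope). Since O(~open_valve) holds, K gives O(seal_envelope).
With premise 4, O(seal_envelope -> ~record_form), the K-axiom yields O(~record_form).
So O(~record_form) holds, i.e. record_form is forbidden. None of the other listed options is forbidden under the premises.

record_form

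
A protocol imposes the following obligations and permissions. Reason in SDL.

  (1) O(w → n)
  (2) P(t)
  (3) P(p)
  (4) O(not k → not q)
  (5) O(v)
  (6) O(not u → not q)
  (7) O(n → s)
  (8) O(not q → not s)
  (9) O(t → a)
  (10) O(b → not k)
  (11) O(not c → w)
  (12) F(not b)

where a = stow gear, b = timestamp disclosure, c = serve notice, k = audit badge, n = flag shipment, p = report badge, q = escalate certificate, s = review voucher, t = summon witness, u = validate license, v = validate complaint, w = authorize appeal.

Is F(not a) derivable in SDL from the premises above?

Premise 9 is O(t → a), but O(t) is not derivable from the premises (the permission P(t) asserts only not O(not t), not O(t)), so it does not yield O(a).
No other premise forces O(a). An ideal world satisfying every premise can still have not a true, so F(not a) is not derivable.

No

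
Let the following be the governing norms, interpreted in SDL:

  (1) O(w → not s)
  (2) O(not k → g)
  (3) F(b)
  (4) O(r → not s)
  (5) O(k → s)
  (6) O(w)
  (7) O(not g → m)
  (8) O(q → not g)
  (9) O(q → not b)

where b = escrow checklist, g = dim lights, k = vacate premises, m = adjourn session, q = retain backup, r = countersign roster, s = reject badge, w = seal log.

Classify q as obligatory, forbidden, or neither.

Forbidden

Premise 6 gives O(w).
With premise 1, O(w → not s), the K-axiom yields O(not s).
Premise 5, O(k → s), contraposes to O(not s → not k); with O(not s) we get O(not k).
Applying K to premise 2 (O(not k → g)) and O(not k) yields O(g).
Premise 8 is O(q → not g); contrapositively O(g → not q). Since O(g) holds, K gives O(not q).
Premises 3, 4, 7, 9 do not contribute to this derivation.
Thus O(not q), which is F(q): q is forbidden.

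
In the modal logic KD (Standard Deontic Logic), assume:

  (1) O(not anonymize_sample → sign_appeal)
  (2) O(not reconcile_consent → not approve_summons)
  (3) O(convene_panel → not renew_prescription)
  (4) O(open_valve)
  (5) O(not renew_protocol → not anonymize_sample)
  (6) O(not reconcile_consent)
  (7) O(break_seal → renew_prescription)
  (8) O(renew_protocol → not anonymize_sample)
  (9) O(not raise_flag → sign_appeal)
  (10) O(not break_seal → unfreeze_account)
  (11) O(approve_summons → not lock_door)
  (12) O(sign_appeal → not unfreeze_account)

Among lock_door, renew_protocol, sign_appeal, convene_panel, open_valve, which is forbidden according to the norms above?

convene_panel

By case analysis on not renew_protocol: premise 5 gives O(not renew_protocol → not anonymize_sample) and premise 8 gives O(renew_protocol → not anonymize_sample), so O(not anonymize_sample) either way.
With premise 1, O(not anonymize_sample → sign_appeal), the K-axiom yields O(sign_appeal).
Applying K to premise 12 (O(sign_appeal → not unfreeze_account)) and O(sign_appeal) yields O(not unfreeze_account).
Premise 10 is O(not break_seal → unfreeze_account); contrapositively O(not unfreeze_account → break_seal). Since O(not unfreeze_account) holds, K gives O(break_seal).
With premise 7, O(break_seal → renew_prescription), the K-axiom yields O(renew_prescription).
The contrapositive of premise 3 (O(convene_panel → not renew_prescription)) is O(renew_prescription → not convene_panel), and O(renew_prescription) is already established, so O(not convene_panel).
So O(not convene_panel) holds, i.e. convene_panel is forbidden. None of the other listed options is forbidden under the premises.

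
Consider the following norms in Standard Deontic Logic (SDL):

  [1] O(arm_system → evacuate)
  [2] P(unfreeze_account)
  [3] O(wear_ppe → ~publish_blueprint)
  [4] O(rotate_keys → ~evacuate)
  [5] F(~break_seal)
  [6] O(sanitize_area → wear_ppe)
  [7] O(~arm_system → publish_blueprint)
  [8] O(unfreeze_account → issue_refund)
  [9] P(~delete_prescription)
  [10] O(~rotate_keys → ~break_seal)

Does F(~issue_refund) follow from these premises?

No

Premise 8 is O(unfreeze_account → issue_refund), but O(unfreeze_account) is not derivable from the premises (the permission P(unfreeze_account) asserts only ~O(~unfreeze_account), not O(unfreeze_account)), so it does not yield O(issue_refund).
No other premise forces O(issue_refund). An ideal world satisfying every premise can still have ~issue_refund true, so F(~issue_refund) is not derivable.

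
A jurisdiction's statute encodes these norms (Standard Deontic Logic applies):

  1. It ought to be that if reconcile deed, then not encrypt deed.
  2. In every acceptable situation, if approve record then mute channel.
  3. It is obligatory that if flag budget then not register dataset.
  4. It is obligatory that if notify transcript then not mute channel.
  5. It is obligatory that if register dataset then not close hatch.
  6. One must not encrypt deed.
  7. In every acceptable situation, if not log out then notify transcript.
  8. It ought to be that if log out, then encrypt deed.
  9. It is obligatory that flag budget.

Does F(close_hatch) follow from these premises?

Premise 5 is O(register_dataset → ¬close_hatch), but O(register_dataset) is not derivable from the premises, so it does not yield O(¬close_hatch).
No other premise forces O(¬close_hatch). An ideal world satisfying every premise can still have close_hatch true, so F(close_hatch) is not derivable.

No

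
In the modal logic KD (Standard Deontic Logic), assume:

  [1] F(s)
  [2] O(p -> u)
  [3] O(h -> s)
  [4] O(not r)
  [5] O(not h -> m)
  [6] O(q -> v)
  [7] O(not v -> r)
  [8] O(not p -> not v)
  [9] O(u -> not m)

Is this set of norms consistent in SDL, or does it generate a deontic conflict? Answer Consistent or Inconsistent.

From premise 4 we have O(not r).
Premise 7, O(not v -> r), contraposes to O(not r -> v); with O(not r) we get O(v).
The contrapositive of premise 8 (O(not p -> not v)) is O(v -> p), and O(v) is already established, so O(p).
With premise 2, O(p -> u), the K-axiom yields O(u).
Applying K to premise 9 (O(u -> not m)) and O(u) yields O(not m).
Premise 5, O(not h -> m), contraposes to O(not m -> h); with O(not m) we get O(h).
With premise 3, O(h -> s), the K-axiom yields O(s).
However, F(s) at premise 1 amounts to O(not s).
We now have both O(s) and O(not s) — s is simultaneously obligatory and forbidden, violating the D-axiom.

Inconsistent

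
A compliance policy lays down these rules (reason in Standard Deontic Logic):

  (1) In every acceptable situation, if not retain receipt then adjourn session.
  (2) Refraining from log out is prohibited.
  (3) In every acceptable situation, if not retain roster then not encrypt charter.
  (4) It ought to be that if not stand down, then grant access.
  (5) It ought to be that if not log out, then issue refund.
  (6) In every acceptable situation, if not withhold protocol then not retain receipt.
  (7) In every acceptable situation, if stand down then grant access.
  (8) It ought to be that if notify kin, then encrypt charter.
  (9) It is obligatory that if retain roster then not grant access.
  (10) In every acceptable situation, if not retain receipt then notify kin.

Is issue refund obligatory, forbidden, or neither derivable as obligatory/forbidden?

Neither

Premise 5 is O(¬log_out → issue_refund), but O(¬log_out) is not derivable from the premises, so it does not yield O(issue_refund).
No premise or chain of K-axiom applications forces O(issue_refund), and none forces O(¬issue_refund). So issue_refund is neither obligatory nor forbidden under these norms.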